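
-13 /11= -1.18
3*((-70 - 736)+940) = 402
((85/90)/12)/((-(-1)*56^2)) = 17/677376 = 0.00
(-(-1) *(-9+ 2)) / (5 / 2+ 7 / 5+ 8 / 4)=-1.19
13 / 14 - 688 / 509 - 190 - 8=-1413963 / 7126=-198.42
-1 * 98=-98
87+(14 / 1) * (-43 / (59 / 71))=-37609 / 59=-637.44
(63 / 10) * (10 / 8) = 63 / 8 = 7.88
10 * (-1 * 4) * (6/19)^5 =-0.13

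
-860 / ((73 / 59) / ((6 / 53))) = -304440 / 3869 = -78.69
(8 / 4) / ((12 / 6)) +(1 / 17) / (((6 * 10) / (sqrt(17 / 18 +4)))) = sqrt(178) / 6120 +1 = 1.00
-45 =-45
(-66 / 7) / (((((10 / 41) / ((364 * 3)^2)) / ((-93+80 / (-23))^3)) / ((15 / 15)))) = 2518354939652055504 / 60835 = 41396481296162.66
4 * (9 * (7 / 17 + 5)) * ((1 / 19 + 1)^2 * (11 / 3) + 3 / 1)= 8444496 / 6137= 1376.00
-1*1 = -1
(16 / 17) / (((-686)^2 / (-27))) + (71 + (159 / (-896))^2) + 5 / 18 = 21030289967033 / 294916866048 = 71.31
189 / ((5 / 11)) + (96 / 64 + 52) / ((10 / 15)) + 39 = 10701 / 20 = 535.05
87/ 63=29/ 21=1.38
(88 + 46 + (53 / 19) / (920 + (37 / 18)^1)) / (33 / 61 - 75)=-1288835938 / 716143953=-1.80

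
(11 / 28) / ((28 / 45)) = 495 / 784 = 0.63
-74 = -74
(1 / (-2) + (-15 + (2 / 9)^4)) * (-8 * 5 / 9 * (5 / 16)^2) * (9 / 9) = 25419875 / 3779136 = 6.73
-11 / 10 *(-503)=5533 / 10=553.30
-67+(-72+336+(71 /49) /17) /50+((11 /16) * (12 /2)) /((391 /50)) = -117235457 /1915900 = -61.19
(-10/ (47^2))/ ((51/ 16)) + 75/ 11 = 8447665/ 1239249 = 6.82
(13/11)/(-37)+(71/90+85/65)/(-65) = -1987021/30952350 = -0.06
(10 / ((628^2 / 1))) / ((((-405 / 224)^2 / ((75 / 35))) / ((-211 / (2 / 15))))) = -472640 / 17969121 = -0.03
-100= -100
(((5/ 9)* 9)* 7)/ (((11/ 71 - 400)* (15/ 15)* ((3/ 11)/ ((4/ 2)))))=-54670/ 85167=-0.64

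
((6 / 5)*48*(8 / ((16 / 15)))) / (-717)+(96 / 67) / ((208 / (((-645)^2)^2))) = 248192131970826 / 208169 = 1192262690.27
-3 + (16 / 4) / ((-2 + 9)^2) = -143 / 49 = -2.92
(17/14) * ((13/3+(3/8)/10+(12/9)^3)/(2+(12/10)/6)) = 247537/66528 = 3.72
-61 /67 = -0.91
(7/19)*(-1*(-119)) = 833/19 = 43.84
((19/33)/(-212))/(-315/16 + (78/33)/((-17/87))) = 1292/15120423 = 0.00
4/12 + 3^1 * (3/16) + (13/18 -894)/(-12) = 32545/432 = 75.34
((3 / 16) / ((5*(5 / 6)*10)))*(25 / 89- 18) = -14193 / 178000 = -0.08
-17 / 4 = -4.25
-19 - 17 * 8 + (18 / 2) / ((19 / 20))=-2765 / 19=-145.53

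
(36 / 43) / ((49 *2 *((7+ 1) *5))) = 9 / 42140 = 0.00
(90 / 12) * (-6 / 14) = -45 / 14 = -3.21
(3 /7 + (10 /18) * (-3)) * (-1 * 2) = 52 /21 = 2.48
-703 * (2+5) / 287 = -703 / 41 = -17.15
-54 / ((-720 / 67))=5.02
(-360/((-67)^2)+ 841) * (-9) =-33974001/4489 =-7568.28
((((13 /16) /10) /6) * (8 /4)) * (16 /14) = 13 /420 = 0.03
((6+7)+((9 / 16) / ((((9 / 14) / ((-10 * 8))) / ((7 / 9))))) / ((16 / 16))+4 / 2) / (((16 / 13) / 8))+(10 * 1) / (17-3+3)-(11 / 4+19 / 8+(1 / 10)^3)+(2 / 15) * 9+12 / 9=-19767089 / 76500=-258.39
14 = 14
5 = 5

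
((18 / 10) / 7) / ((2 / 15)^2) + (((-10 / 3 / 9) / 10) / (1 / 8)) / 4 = 10879 / 756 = 14.39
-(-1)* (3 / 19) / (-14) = -3 / 266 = -0.01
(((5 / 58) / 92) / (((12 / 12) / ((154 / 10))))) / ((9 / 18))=77 / 2668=0.03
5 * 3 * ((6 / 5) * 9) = 162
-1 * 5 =-5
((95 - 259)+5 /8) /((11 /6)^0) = -1307 /8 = -163.38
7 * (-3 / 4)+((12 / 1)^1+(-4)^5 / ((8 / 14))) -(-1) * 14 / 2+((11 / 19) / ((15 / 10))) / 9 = -3648881 / 2052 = -1778.21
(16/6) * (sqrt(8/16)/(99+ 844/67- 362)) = -268 * sqrt(2)/50331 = -0.01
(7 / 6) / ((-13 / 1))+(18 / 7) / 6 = 0.34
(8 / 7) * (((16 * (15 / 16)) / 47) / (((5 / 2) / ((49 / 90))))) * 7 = 392 / 705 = 0.56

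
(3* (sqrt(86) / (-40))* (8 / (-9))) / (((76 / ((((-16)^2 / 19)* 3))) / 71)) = 4544* sqrt(86) / 1805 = 23.35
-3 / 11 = -0.27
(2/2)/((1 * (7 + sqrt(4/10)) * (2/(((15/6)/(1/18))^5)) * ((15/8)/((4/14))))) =2025000 - 405000 * sqrt(10)/7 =1842039.65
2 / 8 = 1 / 4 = 0.25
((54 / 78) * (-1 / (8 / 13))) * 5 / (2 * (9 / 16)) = -5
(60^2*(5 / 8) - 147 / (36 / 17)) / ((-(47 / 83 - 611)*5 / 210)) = 2171861 / 14476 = 150.03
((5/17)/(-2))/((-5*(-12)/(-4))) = 0.01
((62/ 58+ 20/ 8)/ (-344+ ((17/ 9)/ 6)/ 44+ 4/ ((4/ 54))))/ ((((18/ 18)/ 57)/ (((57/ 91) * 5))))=-3994905420/ 1818331697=-2.20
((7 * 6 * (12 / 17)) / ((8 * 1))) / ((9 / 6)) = 42 / 17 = 2.47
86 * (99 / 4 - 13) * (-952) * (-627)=603171492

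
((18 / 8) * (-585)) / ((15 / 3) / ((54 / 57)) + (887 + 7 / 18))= -1.47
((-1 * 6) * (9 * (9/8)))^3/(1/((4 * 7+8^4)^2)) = -15252328533627/4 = -3813082133406.75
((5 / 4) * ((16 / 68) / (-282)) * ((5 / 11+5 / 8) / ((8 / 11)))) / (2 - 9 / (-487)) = -231325 / 301600128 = -0.00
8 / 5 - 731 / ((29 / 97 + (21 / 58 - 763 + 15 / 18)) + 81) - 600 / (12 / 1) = -79935877 / 1689055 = -47.33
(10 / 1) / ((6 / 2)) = 10 / 3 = 3.33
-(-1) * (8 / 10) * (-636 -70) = -2824 / 5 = -564.80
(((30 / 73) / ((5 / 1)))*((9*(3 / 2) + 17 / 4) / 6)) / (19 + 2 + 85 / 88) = 1562 / 141109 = 0.01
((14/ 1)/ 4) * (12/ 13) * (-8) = -336/ 13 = -25.85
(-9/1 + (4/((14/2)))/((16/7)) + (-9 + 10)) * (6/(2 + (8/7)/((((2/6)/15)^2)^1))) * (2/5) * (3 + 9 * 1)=-0.10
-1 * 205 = -205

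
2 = 2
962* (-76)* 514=-37579568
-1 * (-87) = 87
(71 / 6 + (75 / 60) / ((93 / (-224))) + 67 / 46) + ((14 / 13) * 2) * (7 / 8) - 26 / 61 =13272963 / 1130818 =11.74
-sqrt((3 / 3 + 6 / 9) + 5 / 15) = -sqrt(2) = -1.41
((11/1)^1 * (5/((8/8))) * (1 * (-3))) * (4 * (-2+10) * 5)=-26400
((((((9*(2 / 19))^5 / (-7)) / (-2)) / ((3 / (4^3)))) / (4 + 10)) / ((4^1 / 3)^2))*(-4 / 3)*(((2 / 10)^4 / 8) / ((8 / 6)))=-0.00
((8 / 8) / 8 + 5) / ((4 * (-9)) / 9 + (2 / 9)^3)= -29889 / 23264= -1.28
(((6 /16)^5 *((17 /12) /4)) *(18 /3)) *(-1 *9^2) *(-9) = 3011499 /262144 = 11.49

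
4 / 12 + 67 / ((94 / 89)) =63.77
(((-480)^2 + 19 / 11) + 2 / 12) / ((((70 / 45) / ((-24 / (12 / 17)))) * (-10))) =155106555 / 308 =503592.71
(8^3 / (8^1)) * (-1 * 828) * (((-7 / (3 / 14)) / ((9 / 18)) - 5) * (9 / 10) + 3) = 15977088 / 5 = 3195417.60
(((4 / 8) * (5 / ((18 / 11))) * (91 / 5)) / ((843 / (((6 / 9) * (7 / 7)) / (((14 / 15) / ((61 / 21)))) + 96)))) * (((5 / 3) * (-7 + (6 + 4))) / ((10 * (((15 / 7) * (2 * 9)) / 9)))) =2061631 / 5462640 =0.38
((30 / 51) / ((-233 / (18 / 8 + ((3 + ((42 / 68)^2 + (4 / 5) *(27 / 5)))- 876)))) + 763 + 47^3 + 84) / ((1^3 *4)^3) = 599106436551 / 366313280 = 1635.50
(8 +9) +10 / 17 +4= 367 / 17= 21.59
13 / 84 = 0.15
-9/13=-0.69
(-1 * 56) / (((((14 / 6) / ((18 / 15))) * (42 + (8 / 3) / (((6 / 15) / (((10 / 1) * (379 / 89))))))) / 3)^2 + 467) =-727575534 / 585755544013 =-0.00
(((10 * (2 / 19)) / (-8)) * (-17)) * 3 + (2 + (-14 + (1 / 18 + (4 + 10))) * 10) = 3169 / 342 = 9.27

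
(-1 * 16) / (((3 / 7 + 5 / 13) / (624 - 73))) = -401128 / 37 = -10841.30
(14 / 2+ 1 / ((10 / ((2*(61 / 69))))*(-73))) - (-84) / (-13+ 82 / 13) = -5.55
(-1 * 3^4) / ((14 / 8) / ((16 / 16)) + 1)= -324 / 11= -29.45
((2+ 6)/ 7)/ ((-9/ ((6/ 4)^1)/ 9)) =-1.71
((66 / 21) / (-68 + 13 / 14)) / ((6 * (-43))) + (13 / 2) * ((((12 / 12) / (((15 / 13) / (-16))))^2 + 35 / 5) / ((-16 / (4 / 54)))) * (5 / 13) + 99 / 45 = -27826069 / 261642960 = -0.11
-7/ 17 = -0.41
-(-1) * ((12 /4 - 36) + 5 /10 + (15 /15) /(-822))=-13358 /411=-32.50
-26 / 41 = -0.63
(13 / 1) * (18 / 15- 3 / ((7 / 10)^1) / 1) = -40.11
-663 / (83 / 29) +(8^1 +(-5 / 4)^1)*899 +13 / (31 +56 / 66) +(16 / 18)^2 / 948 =39098895023525 / 6698447604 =5837.01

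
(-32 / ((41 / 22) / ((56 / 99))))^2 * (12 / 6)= 188.67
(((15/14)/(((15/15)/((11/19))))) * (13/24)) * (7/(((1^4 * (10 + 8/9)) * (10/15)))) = 19305/59584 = 0.32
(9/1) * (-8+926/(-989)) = -79542/989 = -80.43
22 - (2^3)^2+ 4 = -38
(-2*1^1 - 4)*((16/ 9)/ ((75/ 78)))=-832/ 75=-11.09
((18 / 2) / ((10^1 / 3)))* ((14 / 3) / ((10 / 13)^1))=819 / 50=16.38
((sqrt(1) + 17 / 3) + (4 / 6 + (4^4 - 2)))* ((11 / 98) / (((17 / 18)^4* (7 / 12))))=36951552 / 584647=63.20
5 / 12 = 0.42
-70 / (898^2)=-35 / 403202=-0.00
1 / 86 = 0.01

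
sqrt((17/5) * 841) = 29 * sqrt(85)/5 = 53.47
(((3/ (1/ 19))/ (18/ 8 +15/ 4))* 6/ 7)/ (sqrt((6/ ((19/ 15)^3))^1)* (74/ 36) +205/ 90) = -288530694/ 113345897 +32457510* sqrt(190)/ 113345897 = 1.40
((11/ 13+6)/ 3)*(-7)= -623/ 39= -15.97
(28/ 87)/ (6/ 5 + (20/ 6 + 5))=140/ 4147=0.03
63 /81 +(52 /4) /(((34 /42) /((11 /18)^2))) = 12439 /1836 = 6.78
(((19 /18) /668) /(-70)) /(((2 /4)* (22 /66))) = -19 /140280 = -0.00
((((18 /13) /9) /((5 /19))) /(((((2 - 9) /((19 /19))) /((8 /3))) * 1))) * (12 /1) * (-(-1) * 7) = -1216 /65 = -18.71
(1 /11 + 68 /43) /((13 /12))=9492 /6149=1.54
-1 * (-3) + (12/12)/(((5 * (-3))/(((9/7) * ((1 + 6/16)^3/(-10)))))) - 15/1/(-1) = 3229593/179200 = 18.02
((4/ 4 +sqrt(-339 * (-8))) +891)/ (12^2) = sqrt(678)/ 72 +223/ 36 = 6.56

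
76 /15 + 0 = 76 /15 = 5.07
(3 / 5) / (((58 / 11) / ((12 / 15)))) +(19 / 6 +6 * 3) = 92471 / 4350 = 21.26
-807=-807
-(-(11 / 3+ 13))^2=-2500 / 9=-277.78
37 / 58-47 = -2689 / 58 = -46.36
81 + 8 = 89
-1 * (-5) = 5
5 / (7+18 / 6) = 1 / 2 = 0.50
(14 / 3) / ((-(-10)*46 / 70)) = 49 / 69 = 0.71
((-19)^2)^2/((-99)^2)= 130321/9801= 13.30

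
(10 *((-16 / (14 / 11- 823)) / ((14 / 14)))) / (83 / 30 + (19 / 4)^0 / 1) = 17600 / 340469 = 0.05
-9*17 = -153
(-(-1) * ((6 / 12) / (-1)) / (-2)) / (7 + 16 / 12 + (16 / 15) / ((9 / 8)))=135 / 5012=0.03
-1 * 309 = -309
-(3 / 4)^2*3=-27 / 16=-1.69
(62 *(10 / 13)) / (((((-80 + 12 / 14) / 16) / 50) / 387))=-671832000 / 3601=-186568.18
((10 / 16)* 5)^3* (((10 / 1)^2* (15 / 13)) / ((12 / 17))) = 33203125 / 6656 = 4988.45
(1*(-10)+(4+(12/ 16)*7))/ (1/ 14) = -21/ 2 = -10.50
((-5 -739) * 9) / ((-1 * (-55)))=-6696 / 55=-121.75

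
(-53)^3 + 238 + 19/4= -594537/4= -148634.25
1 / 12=0.08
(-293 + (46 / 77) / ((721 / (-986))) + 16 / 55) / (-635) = 0.46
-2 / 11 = -0.18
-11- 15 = -26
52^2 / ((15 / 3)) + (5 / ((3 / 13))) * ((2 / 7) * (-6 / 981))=18567068 / 34335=540.76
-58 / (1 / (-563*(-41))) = -1338814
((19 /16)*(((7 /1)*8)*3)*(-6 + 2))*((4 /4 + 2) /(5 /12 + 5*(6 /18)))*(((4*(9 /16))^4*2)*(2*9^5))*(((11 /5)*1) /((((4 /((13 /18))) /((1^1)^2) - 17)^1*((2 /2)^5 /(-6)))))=-596836372703571 /74500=-8011226479.24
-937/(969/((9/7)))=-2811/2261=-1.24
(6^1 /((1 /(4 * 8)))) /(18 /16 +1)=1536 /17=90.35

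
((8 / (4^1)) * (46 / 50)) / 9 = 46 / 225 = 0.20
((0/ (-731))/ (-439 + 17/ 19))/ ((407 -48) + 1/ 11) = 0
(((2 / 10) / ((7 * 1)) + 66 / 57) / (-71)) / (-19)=789 / 897085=0.00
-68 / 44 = -17 / 11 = -1.55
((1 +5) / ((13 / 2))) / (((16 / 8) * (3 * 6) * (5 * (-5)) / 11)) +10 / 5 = 1939 / 975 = 1.99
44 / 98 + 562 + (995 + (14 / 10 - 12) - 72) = 361338 / 245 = 1474.85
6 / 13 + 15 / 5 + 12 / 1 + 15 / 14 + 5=21.53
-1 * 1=-1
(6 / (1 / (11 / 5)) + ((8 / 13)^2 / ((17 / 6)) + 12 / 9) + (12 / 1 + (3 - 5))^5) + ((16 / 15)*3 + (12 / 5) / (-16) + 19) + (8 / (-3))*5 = 1149468725 / 11492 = 100023.38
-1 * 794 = -794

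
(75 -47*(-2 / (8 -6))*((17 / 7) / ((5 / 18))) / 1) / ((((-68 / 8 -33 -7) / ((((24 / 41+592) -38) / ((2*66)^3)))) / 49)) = -451156027 / 3811238640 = -0.12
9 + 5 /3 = 32 /3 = 10.67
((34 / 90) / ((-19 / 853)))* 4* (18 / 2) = -58004 / 95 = -610.57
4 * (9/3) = 12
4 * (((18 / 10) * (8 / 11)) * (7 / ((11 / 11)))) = 2016 / 55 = 36.65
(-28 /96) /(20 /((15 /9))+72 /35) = -245 /11808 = -0.02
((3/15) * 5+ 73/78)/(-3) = -151/234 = -0.65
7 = 7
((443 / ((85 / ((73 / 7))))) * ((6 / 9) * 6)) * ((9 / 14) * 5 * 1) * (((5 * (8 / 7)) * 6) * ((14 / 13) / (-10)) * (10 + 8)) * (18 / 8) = -1131606288 / 10829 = -104497.76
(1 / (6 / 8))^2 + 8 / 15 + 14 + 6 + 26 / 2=1589 / 45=35.31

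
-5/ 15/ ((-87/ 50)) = 50/ 261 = 0.19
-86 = -86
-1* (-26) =26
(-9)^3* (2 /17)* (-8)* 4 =46656 /17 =2744.47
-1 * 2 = -2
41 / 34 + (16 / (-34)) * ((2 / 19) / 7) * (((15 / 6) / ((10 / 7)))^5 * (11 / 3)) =48373 / 62016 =0.78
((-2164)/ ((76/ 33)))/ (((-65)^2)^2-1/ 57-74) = -53559/ 1017481406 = -0.00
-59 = -59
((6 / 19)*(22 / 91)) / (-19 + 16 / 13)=-4 / 931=-0.00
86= 86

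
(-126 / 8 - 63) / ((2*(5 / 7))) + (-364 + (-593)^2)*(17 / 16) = 5970963 / 16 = 373185.19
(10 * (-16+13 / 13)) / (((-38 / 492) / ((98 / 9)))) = 401800 / 19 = 21147.37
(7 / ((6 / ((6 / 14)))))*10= 5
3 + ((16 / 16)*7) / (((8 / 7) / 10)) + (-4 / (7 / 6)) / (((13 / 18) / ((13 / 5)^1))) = 7267 / 140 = 51.91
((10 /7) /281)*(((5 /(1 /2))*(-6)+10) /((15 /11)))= -1100 /5901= -0.19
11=11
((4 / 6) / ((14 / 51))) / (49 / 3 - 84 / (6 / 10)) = -51 / 2597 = -0.02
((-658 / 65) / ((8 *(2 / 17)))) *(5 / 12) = -5593 / 1248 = -4.48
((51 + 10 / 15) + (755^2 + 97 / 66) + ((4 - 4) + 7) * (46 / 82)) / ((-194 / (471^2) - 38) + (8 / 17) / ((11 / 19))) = -1939253794755237 / 126502924544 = -15329.72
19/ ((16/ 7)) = 133/ 16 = 8.31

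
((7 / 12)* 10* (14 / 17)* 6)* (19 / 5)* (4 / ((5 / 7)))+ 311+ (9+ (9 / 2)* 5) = 162497 / 170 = 955.86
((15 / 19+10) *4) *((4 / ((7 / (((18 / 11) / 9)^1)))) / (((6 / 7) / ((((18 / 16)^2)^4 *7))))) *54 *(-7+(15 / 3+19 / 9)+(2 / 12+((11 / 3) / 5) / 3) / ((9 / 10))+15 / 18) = 1558028236905 / 219152384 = 7109.34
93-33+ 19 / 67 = 4039 / 67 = 60.28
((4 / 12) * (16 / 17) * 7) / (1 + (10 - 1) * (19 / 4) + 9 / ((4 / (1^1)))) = 56 / 1173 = 0.05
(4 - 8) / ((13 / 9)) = -36 / 13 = -2.77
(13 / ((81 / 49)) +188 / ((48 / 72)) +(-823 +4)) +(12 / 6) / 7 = -299858 / 567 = -528.85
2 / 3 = 0.67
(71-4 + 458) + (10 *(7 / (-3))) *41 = -1295 / 3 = -431.67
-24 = -24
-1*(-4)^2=-16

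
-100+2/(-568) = -100.00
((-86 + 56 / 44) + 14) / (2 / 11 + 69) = -1.02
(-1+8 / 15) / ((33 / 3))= -7 / 165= -0.04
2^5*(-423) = -13536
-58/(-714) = 29/357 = 0.08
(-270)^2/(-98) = -36450/49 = -743.88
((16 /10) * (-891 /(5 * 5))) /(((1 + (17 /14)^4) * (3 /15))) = -273829248 /3048425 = -89.83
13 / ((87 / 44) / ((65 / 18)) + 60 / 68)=316030 / 34761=9.09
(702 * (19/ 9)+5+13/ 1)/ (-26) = -750/ 13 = -57.69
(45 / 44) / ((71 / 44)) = 0.63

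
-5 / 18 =-0.28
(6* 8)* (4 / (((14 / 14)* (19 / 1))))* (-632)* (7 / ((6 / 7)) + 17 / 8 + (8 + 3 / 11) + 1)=-26114240 / 209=-124948.52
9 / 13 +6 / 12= 31 / 26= 1.19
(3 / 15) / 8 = 0.02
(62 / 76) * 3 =93 / 38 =2.45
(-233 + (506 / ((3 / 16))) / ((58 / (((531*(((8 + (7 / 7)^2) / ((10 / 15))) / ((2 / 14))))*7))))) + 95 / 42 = 19906127329 / 1218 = 16343290.09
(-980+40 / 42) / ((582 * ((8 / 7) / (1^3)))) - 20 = -18745 / 873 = -21.47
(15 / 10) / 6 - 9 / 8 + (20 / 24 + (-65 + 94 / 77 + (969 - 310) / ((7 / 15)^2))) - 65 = 37478173 / 12936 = 2897.20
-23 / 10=-2.30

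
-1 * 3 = -3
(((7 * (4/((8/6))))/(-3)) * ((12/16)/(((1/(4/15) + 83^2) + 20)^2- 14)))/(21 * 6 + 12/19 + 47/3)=-4788/6201488727047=-0.00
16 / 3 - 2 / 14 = 109 / 21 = 5.19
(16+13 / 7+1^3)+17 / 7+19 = 282 / 7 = 40.29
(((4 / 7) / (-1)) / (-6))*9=6 / 7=0.86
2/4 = 0.50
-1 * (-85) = 85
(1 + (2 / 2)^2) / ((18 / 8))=8 / 9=0.89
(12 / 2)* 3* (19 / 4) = 171 / 2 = 85.50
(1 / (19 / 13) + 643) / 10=64.37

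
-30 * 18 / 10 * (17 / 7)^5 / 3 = -25557426 / 16807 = -1520.64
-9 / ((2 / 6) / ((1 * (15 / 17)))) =-405 / 17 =-23.82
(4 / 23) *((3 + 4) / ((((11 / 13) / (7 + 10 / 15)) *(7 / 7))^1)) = 364 / 33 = 11.03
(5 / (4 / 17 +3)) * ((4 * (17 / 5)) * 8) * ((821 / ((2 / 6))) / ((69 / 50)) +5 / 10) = 379736752 / 1265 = 300187.16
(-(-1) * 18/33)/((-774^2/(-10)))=5/549153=0.00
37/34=1.09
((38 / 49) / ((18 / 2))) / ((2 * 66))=19 / 29106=0.00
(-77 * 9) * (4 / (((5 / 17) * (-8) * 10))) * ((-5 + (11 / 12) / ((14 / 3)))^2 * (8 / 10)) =121783563 / 56000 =2174.71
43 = 43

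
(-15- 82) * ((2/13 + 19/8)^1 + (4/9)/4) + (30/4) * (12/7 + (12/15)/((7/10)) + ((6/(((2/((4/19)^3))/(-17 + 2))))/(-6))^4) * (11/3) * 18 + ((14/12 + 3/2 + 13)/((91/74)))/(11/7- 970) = 1158.21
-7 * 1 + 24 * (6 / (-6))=-31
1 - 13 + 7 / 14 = -23 / 2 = -11.50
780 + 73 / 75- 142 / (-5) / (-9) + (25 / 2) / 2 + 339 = 1010761 / 900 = 1123.07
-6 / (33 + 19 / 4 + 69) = -24 / 427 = -0.06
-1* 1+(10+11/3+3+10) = 77/3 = 25.67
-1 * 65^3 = -274625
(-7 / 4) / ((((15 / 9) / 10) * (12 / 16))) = -14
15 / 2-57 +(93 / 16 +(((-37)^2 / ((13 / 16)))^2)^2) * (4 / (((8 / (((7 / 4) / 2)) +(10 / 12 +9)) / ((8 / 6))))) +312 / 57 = 1959410080888652965167 / 864998446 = 2265218035881.48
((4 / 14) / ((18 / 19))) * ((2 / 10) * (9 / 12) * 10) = 19 / 42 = 0.45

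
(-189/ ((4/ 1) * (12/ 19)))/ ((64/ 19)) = -22.21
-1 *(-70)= 70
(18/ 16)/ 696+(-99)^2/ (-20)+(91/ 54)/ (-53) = -6508107959/ 13279680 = -490.08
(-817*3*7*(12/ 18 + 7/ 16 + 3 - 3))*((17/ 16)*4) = -5152819/ 64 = -80512.80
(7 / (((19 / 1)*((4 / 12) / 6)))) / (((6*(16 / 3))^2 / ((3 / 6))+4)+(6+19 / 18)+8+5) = 2268 / 708643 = 0.00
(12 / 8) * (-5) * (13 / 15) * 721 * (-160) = 749840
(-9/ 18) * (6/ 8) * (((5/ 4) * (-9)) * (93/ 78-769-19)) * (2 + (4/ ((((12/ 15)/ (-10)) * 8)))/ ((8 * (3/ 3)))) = -8285085/ 2048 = -4045.45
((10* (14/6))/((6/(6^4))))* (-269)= -1355760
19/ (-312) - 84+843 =758.94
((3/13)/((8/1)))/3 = 1/104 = 0.01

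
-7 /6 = -1.17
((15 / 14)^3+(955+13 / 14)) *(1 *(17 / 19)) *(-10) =-223247655 / 26068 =-8564.05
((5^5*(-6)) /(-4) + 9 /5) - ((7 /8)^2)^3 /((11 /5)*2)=135216963287 /28835840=4689.20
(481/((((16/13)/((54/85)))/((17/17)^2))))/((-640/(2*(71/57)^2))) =-94564119/78553600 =-1.20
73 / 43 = 1.70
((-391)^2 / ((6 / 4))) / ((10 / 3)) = 152881 / 5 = 30576.20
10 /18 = 5 /9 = 0.56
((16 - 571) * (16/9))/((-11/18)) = 1614.55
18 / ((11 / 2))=36 / 11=3.27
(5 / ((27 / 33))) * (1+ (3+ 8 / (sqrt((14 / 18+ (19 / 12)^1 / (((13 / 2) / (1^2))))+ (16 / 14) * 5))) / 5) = 8 * sqrt(2008006) / 3009+ 88 / 9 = 13.55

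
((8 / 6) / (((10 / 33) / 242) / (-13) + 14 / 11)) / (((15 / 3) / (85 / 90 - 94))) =-11593010 / 594549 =-19.50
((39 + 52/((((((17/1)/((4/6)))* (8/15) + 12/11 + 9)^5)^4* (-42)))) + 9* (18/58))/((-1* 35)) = -5065358977080320682984642963946663509277388861413455900721473027002/4242029176350268558770142416216967456258005641357198252987344737315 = -1.19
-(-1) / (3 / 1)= 1 / 3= 0.33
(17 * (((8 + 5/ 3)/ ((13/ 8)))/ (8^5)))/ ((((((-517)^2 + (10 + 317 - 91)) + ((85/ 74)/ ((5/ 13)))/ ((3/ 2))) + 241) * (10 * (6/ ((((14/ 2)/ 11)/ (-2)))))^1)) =-127687/ 2089098274897920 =-0.00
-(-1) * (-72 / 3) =-24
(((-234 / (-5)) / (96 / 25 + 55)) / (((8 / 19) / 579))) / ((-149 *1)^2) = 6435585 / 130630684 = 0.05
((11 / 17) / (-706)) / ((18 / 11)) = -121 / 216036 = -0.00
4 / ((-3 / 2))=-8 / 3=-2.67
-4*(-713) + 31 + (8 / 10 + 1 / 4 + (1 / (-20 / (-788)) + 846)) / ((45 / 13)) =2825177 / 900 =3139.09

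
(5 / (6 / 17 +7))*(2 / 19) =34 / 475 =0.07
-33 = -33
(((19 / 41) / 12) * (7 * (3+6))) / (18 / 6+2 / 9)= 3591 / 4756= 0.76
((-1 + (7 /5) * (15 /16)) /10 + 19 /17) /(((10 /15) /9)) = 16875 /1088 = 15.51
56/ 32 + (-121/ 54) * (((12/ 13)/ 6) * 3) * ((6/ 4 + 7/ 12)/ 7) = 7087/ 4914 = 1.44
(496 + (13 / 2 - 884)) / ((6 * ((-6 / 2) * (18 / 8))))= 763 / 81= 9.42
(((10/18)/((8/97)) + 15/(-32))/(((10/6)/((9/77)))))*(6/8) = 3249/9856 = 0.33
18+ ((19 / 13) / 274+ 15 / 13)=68245 / 3562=19.16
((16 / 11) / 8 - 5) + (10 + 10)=167 / 11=15.18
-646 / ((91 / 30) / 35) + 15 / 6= -193735 / 26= -7451.35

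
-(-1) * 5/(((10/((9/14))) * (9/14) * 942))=1/1884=0.00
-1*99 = -99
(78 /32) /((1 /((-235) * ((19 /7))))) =-174135 /112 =-1554.78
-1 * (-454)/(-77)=-454/77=-5.90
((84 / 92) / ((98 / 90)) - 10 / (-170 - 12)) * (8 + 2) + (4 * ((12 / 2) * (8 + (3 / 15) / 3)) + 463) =6964819 / 10465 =665.53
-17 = -17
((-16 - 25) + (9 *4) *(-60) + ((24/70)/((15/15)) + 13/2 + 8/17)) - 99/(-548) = -715214533/326060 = -2193.51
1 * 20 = 20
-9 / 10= -0.90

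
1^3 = 1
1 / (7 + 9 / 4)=0.11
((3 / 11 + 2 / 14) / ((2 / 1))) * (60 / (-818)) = -480 / 31493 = -0.02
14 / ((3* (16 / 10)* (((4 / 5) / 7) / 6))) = 1225 / 8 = 153.12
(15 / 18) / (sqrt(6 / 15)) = 5 * sqrt(10) / 12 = 1.32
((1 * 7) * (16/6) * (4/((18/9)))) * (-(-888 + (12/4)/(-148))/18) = 204442/111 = 1841.82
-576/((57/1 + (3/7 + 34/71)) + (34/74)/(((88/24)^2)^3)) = -18764487491904/1886470605781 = -9.95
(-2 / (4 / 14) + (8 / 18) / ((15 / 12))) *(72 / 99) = -2392 / 495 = -4.83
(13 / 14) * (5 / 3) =1.55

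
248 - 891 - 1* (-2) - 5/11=-7056/11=-641.45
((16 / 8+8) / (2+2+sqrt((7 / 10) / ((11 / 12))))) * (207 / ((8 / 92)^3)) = 692606475 / 838 -12592845 * sqrt(2310) / 3352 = 645937.59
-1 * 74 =-74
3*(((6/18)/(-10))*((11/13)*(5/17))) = -0.02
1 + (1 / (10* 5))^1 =51 / 50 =1.02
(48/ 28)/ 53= 12/ 371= 0.03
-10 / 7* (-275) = 2750 / 7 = 392.86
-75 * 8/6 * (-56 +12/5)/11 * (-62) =-30210.91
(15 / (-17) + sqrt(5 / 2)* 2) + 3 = 36 / 17 + sqrt(10) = 5.28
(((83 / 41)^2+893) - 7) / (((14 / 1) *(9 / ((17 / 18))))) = 6.67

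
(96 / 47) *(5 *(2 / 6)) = 160 / 47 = 3.40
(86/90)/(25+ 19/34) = 1462/39105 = 0.04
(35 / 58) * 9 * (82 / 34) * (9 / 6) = 38745 / 1972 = 19.65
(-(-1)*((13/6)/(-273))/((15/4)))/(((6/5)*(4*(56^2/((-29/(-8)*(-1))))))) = 29/56899584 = 0.00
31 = 31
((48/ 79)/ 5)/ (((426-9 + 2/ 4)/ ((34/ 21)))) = 1088/ 2308775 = 0.00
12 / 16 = 3 / 4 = 0.75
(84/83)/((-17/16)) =-1344/1411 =-0.95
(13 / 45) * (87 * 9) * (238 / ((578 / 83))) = 657111 / 85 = 7730.72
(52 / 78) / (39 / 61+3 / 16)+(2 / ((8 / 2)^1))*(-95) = -226091 / 4842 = -46.69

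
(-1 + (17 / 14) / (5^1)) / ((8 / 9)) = -477 / 560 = -0.85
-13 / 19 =-0.68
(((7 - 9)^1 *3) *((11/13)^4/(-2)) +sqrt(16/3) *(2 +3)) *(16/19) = 702768/542659 +320 *sqrt(3)/57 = 11.02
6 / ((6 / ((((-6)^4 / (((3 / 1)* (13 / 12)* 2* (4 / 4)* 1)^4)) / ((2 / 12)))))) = 124416 / 28561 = 4.36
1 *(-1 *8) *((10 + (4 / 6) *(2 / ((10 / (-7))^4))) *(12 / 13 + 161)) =-65171642 / 4875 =-13368.54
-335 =-335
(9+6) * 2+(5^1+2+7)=44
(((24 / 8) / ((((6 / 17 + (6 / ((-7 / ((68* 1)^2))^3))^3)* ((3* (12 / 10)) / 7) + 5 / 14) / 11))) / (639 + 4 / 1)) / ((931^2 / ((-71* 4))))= 0.00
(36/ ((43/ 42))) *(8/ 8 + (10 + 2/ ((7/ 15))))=23112/ 43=537.49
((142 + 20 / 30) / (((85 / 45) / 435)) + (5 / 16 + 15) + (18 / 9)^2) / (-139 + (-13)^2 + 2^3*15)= 2980631 / 13600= 219.16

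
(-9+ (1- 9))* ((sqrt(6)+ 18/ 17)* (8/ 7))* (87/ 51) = -232* sqrt(6)/ 7- 4176/ 119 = -116.28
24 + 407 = 431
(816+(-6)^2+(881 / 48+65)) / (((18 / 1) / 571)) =25636187 / 864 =29671.51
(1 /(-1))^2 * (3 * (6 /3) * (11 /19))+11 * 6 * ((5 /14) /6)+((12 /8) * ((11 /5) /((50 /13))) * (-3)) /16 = 7704829 /1064000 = 7.24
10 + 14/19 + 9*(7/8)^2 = 17.63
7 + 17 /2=31 /2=15.50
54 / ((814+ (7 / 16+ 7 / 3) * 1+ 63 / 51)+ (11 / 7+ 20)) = 308448 / 4795667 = 0.06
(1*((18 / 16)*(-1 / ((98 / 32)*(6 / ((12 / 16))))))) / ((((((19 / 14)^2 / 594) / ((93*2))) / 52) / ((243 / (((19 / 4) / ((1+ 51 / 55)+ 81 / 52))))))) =-875749577904 / 34295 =-25535780.08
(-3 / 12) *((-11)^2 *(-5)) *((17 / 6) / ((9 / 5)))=51425 / 216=238.08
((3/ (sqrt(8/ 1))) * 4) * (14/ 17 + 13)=705 * sqrt(2)/ 17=58.65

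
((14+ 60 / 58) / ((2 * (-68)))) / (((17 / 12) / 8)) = -5232 / 8381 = -0.62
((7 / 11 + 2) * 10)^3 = 24389000 / 1331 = 18323.82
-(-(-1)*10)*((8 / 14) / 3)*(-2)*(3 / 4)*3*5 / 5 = 60 / 7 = 8.57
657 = 657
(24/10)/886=6/2215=0.00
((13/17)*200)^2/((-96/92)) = -19435000/867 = -22416.38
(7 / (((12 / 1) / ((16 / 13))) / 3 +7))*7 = 196 / 41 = 4.78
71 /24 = 2.96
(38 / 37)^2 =1.05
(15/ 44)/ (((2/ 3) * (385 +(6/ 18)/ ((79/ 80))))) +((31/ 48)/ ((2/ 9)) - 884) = -5664789893/ 6429280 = -881.09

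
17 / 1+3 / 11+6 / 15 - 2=862 / 55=15.67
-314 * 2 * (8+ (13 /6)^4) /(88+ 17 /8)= -12223706 /58401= -209.31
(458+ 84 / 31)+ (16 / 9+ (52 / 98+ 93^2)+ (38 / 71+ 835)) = 9655503062 / 970641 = 9947.55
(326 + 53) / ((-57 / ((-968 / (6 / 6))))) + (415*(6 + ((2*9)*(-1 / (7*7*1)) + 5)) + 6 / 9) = 30302845 / 2793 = 10849.57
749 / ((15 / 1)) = 749 / 15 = 49.93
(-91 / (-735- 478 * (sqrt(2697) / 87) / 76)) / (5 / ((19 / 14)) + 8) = 26608324470 / 2511027775313- 7851389 * sqrt(2697) / 7533083325939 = 0.01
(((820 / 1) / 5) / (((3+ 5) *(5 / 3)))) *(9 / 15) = 369 / 50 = 7.38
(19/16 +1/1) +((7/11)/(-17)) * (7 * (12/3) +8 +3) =2177/2992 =0.73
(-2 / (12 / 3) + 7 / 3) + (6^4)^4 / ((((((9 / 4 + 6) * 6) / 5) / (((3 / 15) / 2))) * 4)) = 470184984697 / 66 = 7124014919.65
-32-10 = -42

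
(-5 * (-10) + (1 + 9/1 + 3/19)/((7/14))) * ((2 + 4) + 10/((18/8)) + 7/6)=7348/9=816.44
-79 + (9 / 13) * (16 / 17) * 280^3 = 3161070541 / 221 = 14303486.61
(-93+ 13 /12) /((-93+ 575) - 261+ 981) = -1103 /14424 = -0.08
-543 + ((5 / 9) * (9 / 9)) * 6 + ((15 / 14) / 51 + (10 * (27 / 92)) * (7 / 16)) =-141455611 / 262752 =-538.36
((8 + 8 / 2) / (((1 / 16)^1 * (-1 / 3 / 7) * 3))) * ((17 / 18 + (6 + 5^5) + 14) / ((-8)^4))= -396389 / 384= -1032.26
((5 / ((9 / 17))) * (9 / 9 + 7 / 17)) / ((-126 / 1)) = -20 / 189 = -0.11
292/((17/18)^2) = 327.36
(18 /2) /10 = 9 /10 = 0.90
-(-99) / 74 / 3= 33 / 74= 0.45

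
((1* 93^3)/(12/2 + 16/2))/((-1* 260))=-804357/3640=-220.98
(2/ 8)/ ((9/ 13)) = 13/ 36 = 0.36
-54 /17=-3.18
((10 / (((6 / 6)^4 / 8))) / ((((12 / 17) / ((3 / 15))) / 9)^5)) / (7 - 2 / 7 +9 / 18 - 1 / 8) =2415176757 / 1985000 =1216.71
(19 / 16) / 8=19 / 128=0.15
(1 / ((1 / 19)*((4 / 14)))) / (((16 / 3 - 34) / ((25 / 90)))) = -665 / 1032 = -0.64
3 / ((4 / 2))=3 / 2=1.50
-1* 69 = -69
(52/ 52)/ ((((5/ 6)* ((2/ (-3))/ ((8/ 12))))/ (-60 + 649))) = -3534/ 5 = -706.80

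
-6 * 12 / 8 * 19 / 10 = -171 / 10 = -17.10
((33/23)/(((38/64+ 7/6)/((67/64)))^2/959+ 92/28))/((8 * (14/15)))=547958763/9377949712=0.06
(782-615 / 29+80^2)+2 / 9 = 1869025 / 261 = 7161.02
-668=-668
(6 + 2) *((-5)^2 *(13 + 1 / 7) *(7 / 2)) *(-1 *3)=-27600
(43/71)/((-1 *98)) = -43/6958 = -0.01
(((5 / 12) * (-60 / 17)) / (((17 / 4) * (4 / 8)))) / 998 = -100 / 144211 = -0.00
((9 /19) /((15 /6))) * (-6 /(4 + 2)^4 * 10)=-1 /114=-0.01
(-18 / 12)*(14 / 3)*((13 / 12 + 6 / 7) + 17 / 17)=-247 / 12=-20.58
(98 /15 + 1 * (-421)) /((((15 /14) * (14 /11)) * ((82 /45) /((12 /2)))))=-205161 /205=-1000.79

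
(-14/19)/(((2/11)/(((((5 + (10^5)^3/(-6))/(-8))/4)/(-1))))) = 38499999999998845/1824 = 21107456140350.24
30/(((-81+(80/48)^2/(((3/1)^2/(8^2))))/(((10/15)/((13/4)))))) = -6480/64493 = -0.10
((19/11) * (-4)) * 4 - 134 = -1778/11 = -161.64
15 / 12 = 5 / 4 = 1.25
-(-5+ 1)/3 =4/3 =1.33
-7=-7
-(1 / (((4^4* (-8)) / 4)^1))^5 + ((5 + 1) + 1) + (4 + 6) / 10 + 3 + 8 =668503069687809 / 35184372088832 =19.00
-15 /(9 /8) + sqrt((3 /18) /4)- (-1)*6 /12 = -77 /6 + sqrt(6) /12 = -12.63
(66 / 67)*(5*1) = 330 / 67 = 4.93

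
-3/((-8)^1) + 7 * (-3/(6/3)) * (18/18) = -81/8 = -10.12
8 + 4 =12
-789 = -789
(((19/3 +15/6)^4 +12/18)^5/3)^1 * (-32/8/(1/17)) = -520240399493164234317672332874790625/2742118830047232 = -189722047707248078144.14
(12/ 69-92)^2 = 4460544/ 529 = 8432.03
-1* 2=-2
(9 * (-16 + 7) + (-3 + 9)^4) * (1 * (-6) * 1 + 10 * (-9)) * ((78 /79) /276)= -758160 /1817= -417.26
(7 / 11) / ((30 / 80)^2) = 448 / 99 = 4.53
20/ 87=0.23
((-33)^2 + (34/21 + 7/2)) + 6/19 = 873359/798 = 1094.43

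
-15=-15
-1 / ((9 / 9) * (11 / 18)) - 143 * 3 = -4737 / 11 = -430.64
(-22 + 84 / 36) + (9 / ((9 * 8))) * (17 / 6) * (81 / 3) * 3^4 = 36235 / 48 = 754.90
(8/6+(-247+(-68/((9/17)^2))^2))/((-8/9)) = -384589285/5832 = -65944.66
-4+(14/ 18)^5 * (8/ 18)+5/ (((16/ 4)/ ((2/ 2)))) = -5576939/ 2125764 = -2.62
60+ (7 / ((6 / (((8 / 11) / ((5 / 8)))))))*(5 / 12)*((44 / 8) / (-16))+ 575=22853 / 36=634.81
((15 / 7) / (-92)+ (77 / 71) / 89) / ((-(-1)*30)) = -45197 / 122083080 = -0.00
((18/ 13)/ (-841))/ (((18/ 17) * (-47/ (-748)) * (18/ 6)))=-12716/ 1541553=-0.01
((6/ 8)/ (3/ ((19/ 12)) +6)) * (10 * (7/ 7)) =19/ 20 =0.95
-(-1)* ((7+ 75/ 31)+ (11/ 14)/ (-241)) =984867/ 104594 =9.42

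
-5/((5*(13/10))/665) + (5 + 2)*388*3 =99274/13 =7636.46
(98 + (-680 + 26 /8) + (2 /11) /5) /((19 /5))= -127317 /836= -152.29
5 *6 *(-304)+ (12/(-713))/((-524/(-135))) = -851835765/93403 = -9120.00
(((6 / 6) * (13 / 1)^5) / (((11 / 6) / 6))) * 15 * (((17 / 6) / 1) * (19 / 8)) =5396743755 / 44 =122653267.16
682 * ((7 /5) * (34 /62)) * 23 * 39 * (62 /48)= 12133121 /20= 606656.05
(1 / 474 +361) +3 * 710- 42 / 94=55484591 / 22278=2490.56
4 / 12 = 1 / 3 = 0.33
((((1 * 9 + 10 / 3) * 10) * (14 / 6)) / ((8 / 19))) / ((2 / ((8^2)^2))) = 12597760 / 9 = 1399751.11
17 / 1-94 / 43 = 637 / 43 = 14.81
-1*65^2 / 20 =-845 / 4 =-211.25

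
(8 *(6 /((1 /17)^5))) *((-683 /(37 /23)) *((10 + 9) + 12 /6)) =-22482969881904 /37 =-607647834646.05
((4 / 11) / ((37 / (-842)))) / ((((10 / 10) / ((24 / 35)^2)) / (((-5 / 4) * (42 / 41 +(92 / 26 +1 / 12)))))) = 1201042272 / 53148095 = 22.60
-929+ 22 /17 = -15771 /17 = -927.71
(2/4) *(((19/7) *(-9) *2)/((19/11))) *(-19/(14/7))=1881/14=134.36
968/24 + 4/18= 365/9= 40.56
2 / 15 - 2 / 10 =-1 / 15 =-0.07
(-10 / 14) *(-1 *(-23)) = -115 / 7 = -16.43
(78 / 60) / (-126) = -13 / 1260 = -0.01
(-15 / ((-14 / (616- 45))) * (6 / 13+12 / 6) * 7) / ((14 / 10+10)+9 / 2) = 456800 / 689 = 662.99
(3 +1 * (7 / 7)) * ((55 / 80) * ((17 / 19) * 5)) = 935 / 76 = 12.30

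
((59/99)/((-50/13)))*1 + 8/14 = 14431/34650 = 0.42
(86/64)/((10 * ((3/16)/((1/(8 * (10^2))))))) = 43/48000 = 0.00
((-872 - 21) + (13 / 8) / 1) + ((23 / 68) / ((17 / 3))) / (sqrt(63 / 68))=-7131 / 8 + 23 *sqrt(119) / 4046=-891.31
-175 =-175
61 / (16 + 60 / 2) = 61 / 46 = 1.33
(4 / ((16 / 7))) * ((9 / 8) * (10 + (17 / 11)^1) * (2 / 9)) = 889 / 176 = 5.05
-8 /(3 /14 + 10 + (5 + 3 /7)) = -112 /219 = -0.51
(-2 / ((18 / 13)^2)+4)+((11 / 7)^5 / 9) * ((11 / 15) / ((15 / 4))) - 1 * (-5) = 8.16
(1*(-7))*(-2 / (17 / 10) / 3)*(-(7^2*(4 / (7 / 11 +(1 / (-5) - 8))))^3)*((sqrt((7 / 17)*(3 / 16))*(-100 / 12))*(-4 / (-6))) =-17127120828125*sqrt(357) / 4388656896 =-73737.23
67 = 67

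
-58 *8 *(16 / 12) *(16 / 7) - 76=-31292 / 21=-1490.10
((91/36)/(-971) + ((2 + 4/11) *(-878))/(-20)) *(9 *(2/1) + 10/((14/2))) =6782622158/3364515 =2015.93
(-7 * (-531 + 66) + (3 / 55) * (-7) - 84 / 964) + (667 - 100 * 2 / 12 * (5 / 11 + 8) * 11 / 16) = 405566527 / 106040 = 3824.66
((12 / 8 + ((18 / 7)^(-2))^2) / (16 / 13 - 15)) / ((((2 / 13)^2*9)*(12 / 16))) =-351223405 / 507349008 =-0.69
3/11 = 0.27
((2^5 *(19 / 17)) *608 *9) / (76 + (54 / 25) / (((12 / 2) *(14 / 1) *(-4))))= 2575.28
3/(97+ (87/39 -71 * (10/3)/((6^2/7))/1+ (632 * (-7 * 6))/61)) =-128466/16355233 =-0.01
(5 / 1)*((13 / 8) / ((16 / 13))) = 845 / 128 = 6.60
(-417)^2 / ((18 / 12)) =115926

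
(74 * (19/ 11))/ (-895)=-1406/ 9845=-0.14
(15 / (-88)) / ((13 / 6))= -45 / 572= -0.08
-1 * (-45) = 45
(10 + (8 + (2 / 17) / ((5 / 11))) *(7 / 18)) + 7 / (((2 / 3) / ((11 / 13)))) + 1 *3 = 55463 / 2210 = 25.10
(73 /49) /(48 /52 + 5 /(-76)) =72124 /41503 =1.74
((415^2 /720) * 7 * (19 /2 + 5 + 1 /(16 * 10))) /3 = 8096.47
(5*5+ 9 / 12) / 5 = 103 / 20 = 5.15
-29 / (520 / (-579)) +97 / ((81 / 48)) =1260397 / 14040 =89.77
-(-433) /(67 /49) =21217 /67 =316.67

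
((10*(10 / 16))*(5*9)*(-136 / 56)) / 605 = -3825 / 3388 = -1.13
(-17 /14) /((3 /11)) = -4.45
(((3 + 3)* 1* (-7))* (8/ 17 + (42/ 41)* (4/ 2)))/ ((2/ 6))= -221256/ 697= -317.44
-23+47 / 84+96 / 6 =-541 / 84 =-6.44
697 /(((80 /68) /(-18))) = -106641 /10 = -10664.10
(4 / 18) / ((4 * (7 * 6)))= 1 / 756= 0.00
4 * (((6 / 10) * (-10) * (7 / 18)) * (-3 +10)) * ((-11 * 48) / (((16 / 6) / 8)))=103488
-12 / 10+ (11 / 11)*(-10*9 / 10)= -51 / 5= -10.20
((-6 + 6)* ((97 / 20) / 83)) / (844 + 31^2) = 0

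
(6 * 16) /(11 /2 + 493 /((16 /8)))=8 /21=0.38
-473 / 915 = -0.52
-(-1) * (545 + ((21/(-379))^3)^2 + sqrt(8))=2 * sqrt(2) + 1615220292372194066/2963706958323721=547.83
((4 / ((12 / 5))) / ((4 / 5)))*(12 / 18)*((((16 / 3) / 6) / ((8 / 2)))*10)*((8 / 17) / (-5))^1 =-400 / 1377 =-0.29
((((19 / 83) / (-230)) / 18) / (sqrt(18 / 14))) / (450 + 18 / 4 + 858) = -19 * sqrt(7) / 1353003750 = -0.00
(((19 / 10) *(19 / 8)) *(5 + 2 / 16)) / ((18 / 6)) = 14801 / 1920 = 7.71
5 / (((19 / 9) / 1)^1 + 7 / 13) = 1.89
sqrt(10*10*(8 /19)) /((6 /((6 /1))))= 20*sqrt(38) /19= 6.49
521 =521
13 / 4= 3.25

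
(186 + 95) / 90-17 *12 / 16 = -1733 / 180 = -9.63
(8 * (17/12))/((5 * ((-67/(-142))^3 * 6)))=48675896/13534335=3.60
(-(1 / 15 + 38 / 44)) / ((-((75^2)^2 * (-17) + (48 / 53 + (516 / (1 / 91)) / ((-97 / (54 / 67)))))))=-105745229 / 61140732241213350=-0.00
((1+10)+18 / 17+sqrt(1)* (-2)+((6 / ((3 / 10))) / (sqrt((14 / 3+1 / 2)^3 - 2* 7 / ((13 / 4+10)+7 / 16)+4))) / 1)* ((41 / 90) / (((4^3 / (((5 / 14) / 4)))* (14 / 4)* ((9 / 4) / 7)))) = 205* sqrt(973098906) / 6718381488+779 / 137088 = 0.01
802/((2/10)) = 4010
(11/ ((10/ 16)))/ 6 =44/ 15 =2.93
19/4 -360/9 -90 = -501/4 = -125.25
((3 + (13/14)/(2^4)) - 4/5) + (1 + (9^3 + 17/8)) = 734.38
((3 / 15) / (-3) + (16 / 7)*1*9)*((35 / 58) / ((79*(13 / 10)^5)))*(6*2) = 430600000 / 850632263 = 0.51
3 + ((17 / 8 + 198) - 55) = 1185 / 8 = 148.12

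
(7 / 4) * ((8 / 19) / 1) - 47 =-879 / 19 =-46.26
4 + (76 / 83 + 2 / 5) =2206 / 415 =5.32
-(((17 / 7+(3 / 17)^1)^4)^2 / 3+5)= -85892311546174513615 / 120641560414902723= -711.96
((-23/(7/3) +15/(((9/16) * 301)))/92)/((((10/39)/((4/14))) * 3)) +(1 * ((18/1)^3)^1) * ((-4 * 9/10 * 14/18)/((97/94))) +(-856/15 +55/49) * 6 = -4557890105113/282043020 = -16160.27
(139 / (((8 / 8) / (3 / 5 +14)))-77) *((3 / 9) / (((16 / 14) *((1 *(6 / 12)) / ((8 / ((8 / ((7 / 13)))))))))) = 79723 / 130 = 613.25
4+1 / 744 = 2977 / 744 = 4.00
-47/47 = -1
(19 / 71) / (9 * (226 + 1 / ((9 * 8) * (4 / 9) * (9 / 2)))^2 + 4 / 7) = 306432 / 526411635761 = 0.00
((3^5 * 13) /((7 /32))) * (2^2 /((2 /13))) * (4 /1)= 10513152 /7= 1501878.86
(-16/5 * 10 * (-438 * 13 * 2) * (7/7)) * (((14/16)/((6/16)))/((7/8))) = 971776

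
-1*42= -42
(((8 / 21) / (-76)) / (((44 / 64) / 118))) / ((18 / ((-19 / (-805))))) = -0.00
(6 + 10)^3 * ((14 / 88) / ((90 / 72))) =28672 / 55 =521.31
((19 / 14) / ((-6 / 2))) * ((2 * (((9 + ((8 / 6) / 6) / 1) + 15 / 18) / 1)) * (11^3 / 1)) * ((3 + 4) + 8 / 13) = -92216.85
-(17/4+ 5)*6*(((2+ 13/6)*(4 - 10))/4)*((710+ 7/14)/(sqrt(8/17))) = 3943275*sqrt(34)/64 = 359266.36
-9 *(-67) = 603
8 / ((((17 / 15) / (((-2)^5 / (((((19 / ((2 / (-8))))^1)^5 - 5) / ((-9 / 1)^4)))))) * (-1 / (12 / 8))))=-12597120 / 14367977159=-0.00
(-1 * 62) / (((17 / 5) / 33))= -10230 / 17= -601.76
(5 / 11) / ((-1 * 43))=-5 / 473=-0.01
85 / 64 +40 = 2645 / 64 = 41.33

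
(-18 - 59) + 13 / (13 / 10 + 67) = -52461 / 683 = -76.81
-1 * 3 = -3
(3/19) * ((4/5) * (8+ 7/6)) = 22/19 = 1.16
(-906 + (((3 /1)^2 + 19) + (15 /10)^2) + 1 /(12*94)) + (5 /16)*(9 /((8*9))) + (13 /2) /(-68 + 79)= -173735653 /198528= -875.12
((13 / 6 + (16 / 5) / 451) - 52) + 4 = -620029 / 13530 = -45.83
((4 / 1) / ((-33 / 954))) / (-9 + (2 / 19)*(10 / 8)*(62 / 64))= 1546752 / 118679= 13.03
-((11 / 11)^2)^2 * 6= -6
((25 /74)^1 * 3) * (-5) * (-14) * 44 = 115500 /37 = 3121.62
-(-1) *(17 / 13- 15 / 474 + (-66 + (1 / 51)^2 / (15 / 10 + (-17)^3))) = -3396643534597 / 52478925642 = -64.72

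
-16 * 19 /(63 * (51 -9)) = -0.11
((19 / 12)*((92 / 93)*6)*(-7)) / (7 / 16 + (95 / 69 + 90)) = -2251424 / 3142253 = -0.72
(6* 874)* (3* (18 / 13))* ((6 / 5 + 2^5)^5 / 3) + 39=11898045581554167 / 40625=292874968161.33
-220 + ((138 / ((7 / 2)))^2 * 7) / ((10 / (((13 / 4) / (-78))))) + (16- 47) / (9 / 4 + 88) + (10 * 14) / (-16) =-274.44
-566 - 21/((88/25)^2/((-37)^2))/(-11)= -30246019/85184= -355.07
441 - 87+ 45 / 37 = 13143 / 37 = 355.22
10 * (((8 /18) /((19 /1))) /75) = 8 /2565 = 0.00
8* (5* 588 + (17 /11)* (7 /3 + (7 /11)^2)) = 94050544 /3993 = 23553.86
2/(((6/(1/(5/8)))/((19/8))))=19/15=1.27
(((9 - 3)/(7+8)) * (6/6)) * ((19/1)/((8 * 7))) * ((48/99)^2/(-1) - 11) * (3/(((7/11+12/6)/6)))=-46493/4466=-10.41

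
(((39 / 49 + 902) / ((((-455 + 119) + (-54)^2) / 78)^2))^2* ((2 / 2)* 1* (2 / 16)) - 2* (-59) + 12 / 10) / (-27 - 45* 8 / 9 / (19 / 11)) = -1488318264962701371 / 625819181164240000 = -2.38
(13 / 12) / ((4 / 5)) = 65 / 48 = 1.35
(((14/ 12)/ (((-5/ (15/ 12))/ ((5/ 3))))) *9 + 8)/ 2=29/ 16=1.81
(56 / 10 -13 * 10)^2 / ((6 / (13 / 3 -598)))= -344520202 / 225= -1531200.90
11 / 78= 0.14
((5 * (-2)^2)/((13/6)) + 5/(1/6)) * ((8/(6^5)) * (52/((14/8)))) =680/567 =1.20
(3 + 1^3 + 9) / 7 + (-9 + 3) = -29 / 7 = -4.14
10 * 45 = 450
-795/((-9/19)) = 5035/3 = 1678.33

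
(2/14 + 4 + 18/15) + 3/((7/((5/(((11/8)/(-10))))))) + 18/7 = -2953/385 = -7.67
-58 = -58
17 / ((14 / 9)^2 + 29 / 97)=133569 / 21361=6.25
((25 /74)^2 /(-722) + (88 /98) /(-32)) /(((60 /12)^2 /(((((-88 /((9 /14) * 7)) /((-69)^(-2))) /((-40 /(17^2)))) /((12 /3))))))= -2298419222121 /12108120500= -189.82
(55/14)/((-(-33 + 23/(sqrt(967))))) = 1265 * sqrt(967)/14735476 + 1755105/14735476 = 0.12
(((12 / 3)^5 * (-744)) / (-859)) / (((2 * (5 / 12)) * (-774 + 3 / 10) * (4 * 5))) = -761856 / 11076805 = -0.07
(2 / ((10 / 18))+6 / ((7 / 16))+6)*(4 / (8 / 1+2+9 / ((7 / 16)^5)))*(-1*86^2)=-1206.87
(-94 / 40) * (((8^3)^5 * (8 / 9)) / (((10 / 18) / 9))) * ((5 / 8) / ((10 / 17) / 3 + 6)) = -47439528692023296 / 395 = -120100072638033.66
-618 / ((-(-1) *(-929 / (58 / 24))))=1.61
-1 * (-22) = 22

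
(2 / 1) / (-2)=-1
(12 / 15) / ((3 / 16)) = 64 / 15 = 4.27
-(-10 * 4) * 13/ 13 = 40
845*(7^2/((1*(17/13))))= 31662.65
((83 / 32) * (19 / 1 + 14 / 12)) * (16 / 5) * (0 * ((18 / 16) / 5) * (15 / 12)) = 0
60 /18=10 /3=3.33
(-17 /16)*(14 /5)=-119 /40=-2.98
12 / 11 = 1.09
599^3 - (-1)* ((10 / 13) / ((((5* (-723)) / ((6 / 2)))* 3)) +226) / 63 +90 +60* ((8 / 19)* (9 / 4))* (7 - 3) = 2418003447540175 / 11250603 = 214922119.96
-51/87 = -17/29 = -0.59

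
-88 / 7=-12.57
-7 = -7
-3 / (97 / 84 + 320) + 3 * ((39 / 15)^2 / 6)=3.37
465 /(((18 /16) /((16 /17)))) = 19840 /51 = 389.02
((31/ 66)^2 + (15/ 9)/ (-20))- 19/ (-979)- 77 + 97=20.16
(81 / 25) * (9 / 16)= 729 / 400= 1.82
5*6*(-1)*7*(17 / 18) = -595 / 3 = -198.33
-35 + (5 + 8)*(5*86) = 5555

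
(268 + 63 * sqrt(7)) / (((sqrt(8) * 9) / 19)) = 133 * sqrt(14) / 4 + 1273 * sqrt(2) / 9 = 324.44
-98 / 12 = -49 / 6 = -8.17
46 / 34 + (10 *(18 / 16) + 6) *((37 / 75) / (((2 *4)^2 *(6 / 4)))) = 235267 / 163200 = 1.44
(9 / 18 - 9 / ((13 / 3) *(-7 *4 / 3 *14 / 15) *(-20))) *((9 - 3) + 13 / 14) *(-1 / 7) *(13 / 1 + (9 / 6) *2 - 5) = -10615583 / 1997632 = -5.31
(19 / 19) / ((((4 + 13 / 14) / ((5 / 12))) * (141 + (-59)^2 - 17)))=1 / 42642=0.00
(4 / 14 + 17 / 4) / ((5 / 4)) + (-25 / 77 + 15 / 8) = 15951 / 3080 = 5.18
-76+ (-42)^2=1688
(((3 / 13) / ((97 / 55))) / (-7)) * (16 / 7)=-2640 / 61789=-0.04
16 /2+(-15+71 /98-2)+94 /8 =3.47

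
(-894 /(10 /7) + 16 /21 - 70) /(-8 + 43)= -72979 /3675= -19.86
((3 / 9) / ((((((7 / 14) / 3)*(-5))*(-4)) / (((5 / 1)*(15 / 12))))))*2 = 5 / 4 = 1.25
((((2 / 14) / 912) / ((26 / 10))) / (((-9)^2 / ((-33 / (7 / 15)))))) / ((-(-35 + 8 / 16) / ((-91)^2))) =-3575 / 283176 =-0.01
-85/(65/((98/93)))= -1666/1209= -1.38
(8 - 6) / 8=1 / 4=0.25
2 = 2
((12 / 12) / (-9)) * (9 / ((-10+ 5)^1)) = 1 / 5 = 0.20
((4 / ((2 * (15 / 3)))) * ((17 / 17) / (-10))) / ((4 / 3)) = -3 / 100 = -0.03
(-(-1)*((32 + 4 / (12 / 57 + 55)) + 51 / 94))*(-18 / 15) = -1929621 / 49303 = -39.14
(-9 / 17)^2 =81 / 289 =0.28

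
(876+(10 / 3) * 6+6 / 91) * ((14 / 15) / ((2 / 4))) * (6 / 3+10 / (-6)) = 326168 / 585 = 557.55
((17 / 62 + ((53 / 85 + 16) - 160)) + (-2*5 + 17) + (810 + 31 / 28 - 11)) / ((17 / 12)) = 146970837 / 313565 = 468.71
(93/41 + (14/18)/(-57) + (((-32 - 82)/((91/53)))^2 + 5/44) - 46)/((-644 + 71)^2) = 33449953317749/2516204454711948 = 0.01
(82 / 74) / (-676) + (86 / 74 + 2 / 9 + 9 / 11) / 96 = 316519 / 14857128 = 0.02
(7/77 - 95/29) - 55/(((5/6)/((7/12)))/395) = -9704417/638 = -15210.68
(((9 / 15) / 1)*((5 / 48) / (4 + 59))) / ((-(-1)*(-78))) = -1 / 78624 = -0.00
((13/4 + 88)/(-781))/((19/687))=-4.22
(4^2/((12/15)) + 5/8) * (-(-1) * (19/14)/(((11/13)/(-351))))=-1300455/112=-11611.21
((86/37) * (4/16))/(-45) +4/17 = 12589/56610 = 0.22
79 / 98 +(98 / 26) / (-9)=4441 / 11466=0.39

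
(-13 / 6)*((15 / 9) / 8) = -65 / 144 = -0.45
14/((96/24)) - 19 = -31/2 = -15.50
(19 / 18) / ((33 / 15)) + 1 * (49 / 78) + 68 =88942 / 1287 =69.11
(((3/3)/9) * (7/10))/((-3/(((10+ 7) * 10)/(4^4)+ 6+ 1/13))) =-26173/149760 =-0.17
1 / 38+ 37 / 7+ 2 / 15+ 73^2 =21284437 / 3990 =5334.45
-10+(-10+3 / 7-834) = -853.57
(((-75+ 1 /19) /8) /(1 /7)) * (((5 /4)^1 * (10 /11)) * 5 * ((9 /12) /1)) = -233625 /836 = -279.46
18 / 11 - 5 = -3.36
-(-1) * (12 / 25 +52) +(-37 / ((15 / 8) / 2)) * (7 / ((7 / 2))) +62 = 2666 / 75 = 35.55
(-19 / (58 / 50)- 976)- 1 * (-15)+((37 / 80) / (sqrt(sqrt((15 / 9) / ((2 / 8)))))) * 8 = -975.08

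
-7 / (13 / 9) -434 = -5705 / 13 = -438.85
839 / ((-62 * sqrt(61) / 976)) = -6712 * sqrt(61) / 31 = -1691.05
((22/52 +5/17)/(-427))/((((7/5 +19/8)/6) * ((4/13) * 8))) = -4755/4384436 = -0.00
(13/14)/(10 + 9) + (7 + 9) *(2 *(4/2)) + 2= 17569/266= 66.05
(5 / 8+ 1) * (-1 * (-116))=377 / 2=188.50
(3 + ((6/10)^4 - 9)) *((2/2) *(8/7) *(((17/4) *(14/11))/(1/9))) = -2245428/6875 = -326.61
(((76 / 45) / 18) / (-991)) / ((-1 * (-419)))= -38 / 168167745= -0.00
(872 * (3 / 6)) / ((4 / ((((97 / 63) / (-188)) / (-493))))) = 0.00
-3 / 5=-0.60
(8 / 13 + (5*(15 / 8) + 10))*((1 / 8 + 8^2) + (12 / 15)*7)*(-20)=-5798331 / 208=-27876.59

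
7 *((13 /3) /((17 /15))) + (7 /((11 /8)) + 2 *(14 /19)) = 118419 /3553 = 33.33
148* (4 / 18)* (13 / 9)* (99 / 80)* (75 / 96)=26455 / 576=45.93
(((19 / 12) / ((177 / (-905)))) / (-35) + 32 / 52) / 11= 163651 / 2126124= 0.08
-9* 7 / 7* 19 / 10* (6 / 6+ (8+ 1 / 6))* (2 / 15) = -209 / 10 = -20.90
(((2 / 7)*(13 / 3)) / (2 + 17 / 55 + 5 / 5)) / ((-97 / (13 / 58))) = -715 / 827022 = -0.00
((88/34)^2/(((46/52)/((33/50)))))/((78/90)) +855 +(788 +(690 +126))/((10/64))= 73956961/6647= 11126.37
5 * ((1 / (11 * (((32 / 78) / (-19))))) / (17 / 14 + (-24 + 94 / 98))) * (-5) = -302575 / 62744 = -4.82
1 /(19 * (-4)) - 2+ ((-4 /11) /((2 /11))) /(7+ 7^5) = -1286347 /638932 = -2.01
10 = 10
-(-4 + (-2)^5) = 36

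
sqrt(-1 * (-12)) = 2 * sqrt(3) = 3.46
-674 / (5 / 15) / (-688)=1011 / 344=2.94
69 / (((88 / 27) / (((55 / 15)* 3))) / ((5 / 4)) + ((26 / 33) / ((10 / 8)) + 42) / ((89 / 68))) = 9119385 / 4336136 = 2.10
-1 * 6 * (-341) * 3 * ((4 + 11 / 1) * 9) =828630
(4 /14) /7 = 2 /49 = 0.04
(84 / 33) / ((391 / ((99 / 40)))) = 63 / 3910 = 0.02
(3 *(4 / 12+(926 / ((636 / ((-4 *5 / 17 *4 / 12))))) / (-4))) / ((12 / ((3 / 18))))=7721 / 389232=0.02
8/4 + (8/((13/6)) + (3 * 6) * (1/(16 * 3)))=631/104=6.07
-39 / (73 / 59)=-2301 / 73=-31.52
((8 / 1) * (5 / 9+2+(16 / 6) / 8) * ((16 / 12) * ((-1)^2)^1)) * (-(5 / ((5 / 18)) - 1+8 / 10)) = -74048 / 135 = -548.50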